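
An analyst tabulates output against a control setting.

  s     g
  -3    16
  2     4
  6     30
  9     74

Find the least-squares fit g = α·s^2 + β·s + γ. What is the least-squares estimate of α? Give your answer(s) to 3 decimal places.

α = 1.051

From the data, Σs^2·s^2 = 7954, Σs^2·s = 926, Σs^2 = 130, Σs·s = 130, Σs = 14, Σ1 = 4.
For Aᵀg: Σs^2·g = 7234, Σs·g = 806, Σg = 124.
AᵀA·[α, β, γ]ᵀ = Aᵀg becomes [[7954, 926, 130]; [926, 130, 14]; [130, 14, 4]]·[α, β, γ]ᵀ = [7234, 806, 124]ᵀ.
Row-reducing yields α = 1171/1114, β = -1693/1114, γ = 1201/557.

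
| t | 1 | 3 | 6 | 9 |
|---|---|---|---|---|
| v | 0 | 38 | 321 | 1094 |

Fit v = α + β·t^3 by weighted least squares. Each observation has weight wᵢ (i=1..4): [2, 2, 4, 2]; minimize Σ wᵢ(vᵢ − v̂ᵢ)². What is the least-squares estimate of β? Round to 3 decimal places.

With design matrix X, XᵀWX = [[10, 2378]; [2378, 1250966]] and XᵀWv = [3548, 1874448]ᵀ.
Δ = 10·1250966 − 2378² = 6854776.
α = (3548·1250966 − 2378·1874448)/6854776 = -2376247/856847; β = (10·1874448 − 2378·3548)/6854776 = 1288417/856847.

β = 1.504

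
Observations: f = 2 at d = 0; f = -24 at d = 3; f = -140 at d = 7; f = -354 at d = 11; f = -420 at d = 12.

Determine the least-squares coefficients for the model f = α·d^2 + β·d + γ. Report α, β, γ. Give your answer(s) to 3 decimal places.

Compute the Gram sums: Σd^2·d^2 = 37859, Σd^2·d = 3429, Σd^2 = 323, Σd·d = 323, Σd = 33, Σ1 = 5.
Moment sums: Σd^2·f = -110390, Σd·f = -9986, Σf = -936.
So XᵀX·[α, β, γ]ᵀ = Xᵀf: [[37859, 3429, 323]; [3429, 323, 33]; [323, 33, 5]]·[α, β, γ]ᵀ = [-110390, -9986, -936]ᵀ.
Row-reducing yields α = -194869/65598, β = 9381/21866, γ = 61424/32799.

α = -2.971, β = 0.429, γ = 1.873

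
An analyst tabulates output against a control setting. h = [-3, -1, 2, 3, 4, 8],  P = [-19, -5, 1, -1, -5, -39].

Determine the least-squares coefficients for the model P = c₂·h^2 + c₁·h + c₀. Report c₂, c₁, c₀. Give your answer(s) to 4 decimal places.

Setting ∂/∂c₂ … = 0 gives: 4531·c₂ + 583·c₁ + 103·c₀ = -2757;  583·c₂ + 103·c₁ + 13·c₀ = -271;  103·c₂ + 13·c₁ + 6·c₀ = -68.
Row-reducing yields c₂ = -111691/115908, c₁ = 345517/115908, c₀ = -24147/19318.

c₂ = -0.9636, c₁ = 2.9810, c₀ = -1.2500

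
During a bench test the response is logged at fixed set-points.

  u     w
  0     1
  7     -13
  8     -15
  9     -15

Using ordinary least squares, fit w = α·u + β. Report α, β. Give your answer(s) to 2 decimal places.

The normal system XᵀX·[α, β]ᵀ = Xᵀw is [[194, 24]; [24, 4]]·[α, β]ᵀ = [-346, -42]ᵀ.
Determinant 194·4 − 24² = 200.
α = ((-346)·4 − 24·(-42))/200 = -47/25; β = (194·(-42) − 24·(-346))/200 = 39/50.

α = -1.88, β = 0.78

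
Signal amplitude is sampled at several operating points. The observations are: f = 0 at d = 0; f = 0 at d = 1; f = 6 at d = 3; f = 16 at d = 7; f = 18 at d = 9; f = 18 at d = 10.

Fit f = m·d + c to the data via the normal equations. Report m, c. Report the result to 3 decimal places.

m = 2.022, c = -0.444

From the data, Σd·d = 240, Σd = 30, Σ1 = 6.
For Aᵀf: Σd·f = 472, Σf = 58.
Determinant 240·6 − 30² = 540.
m = (472·6 − 30·58)/540 = 91/45; c = (240·58 − 30·472)/540 = -4/9.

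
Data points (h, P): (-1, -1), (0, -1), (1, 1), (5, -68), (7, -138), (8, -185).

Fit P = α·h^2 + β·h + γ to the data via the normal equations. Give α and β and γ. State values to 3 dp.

The normal equations are: 7124·α + 980·β + 140·γ = -20302;  980·α + 140·β + 20·γ = -2784;  140·α + 20·β + 6·γ = -392.
Inverting the 3×3 Gram matrix, [α, β, γ]ᵀ = [-37/12, 949/660, 20/11]ᵀ.

α = -3.083, β = 1.438, γ = 1.818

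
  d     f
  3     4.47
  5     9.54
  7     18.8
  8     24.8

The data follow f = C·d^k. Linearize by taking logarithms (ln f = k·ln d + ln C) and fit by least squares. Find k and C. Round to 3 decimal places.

k = 1.744, C = 0.630

With ln fᵢ as the transformed response and ln dᵢ as the regressor:
Σln d = 6.7334, Σ(ln d)² = 11.9079, Σln f = 9.8976, Σln d·ln f = 17.6609.
Equations: 11.9079·k + 6.7334·ln C = 17.6609;  6.7334·k + 4·ln C = 9.8976.
Δ = 11.9079·4 − (6.7334)² = 2.2928; k = (17.6609·4 − 6.7334·9.8976)/2.2928 = 1.74424, ln C = (11.9079·9.8976 − 6.7334·17.6609)/2.2928 = -0.46177, so C = exp(-0.46177) = 0.63017.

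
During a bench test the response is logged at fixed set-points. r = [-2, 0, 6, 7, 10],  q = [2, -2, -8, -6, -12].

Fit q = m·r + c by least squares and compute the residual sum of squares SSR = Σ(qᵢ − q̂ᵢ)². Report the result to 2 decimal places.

Compute the Gram sums: Σr·r = 189, Σr = 21, Σ1 = 5.
For Mᵀq: Σr·q = -214, Σq = -26.
So MᵀM·[m, c]ᵀ = Mᵀq: [[189, 21]; [21, 5]]·[m, c]ᵀ = [-214, -26]ᵀ.
Eliminating c: 5·(row 1) − 21·(row 2) gives 504·m = 5·(-214) − 21·(-26) = -524, so m = -131/126.
Then c = ((-26) − 21·(-131/126))/5 = -5/6.
Residuals: 95/126, -7/6, -13/14, 19/9, -97/126; SSR = 494/63.

SSR = 7.84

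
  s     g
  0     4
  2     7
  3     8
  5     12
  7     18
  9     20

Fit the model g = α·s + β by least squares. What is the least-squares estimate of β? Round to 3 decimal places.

Normal-equation sums: Σs·s = 168, Σs = 26, Σ1 = 6.
And Σs·g = 404, Σg = 69.
det = 168·6 − 26² = 332.
α = (404·6 − 26·69)/332 = 315/166; β = (168·69 − 26·404)/332 = 272/83.

β = 3.277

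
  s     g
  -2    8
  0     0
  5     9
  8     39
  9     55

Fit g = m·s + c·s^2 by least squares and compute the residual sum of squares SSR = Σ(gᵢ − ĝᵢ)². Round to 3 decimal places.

SSR = 6.634

Compute the Gram sums: Σs·s = 174, Σs·s^2 = 1358, Σs^2·s^2 = 11298.
For Xᵀg: Σs·g = 836, Σs^2·g = 7208.
So XᵀX·[m, c]ᵀ = Xᵀg: [[174, 1358]; [1358, 11298]]·[m, c]ᵀ = [836, 7208]ᵀ.
Eliminating c: 11298·(row 1) − 1358·(row 2) gives 121688·m = 11298·836 − 1358·7208 = -343336, so m = -6131/2173.
Then c = (7208 − 1358·(-6131/2173))/11298 = 14863/15211.
Residuals: -23598/15211, 0, -20091/15211, -14667/15211, 18955/15211; SSR = 100909/15211.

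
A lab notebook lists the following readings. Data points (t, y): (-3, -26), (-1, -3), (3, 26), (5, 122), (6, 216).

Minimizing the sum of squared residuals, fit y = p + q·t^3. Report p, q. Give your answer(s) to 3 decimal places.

p = -0.854, q = 0.998

Forming XᵀX = [[5, 340]; [340, 63740]] and Xᵀy = [335, 63313]ᵀ gives XᵀX·[p, q]ᵀ = Xᵀy.
Eliminating q: 63740·(row 1) − 340·(row 2) gives 203100·p = 63740·335 − 340·63313 = -173520, so p = -2892/3385.
Then q = (63313 − 340·(-2892/3385))/63740 = 13511/13540.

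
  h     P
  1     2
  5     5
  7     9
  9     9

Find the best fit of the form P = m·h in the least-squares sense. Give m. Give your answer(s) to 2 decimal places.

From the data, Σh·h = 156.
Right-hand side: Σh·P = 171.
Hence m = 171 / 156 ≈ 1.09615.

m = 1.10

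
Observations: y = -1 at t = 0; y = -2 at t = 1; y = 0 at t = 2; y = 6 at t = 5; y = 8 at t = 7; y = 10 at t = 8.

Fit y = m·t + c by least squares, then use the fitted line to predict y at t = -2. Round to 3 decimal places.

Sums needed: Σt·t = 143, Σt = 23, Σ1 = 6.
Moment sums: Σt·y = 164, Σy = 21.
AᵀA·[m, c]ᵀ = Aᵀy becomes [[143, 23]; [23, 6]]·[m, c]ᵀ = [164, 21]ᵀ.
Eliminating c: 6·(row 1) − 23·(row 2) gives 329·m = 6·164 − 23·21 = 501, so m = 501/329.
Then c = (21 − 23·(501/329))/6 = -769/329.
At t = -2: ŷ = (501/329)·(-2) + (-769/329)·(1) = -253/47.

ŷ = -5.383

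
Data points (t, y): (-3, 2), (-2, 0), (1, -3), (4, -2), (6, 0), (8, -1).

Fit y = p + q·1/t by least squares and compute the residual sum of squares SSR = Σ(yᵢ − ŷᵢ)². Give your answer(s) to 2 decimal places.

Entries of XᵀX: Σ1 = 6, Σ1/t = 17/24, Σ1/t·1/t = 845/576.
For Xᵀy: Σy = -4, Σ1/t·y = -103/24.
Normal equations: [[6, 17/24]; [17/24, 845/576]]·[p, q]ᵀ = [-4, -103/24]ᵀ.
Eliminating q: (845/576)·(row 1) − (17/24)·(row 2) gives (4781/576)·p = (845/576)·(-4) − (17/24)·(-103/24) = -181/64, so p = -1629/4781.
Then q = ((-103/24) − (17/24)·(-1629/4781))/(845/576) = -13200/4781.
Residuals: 6791/4781, -4971/4781, 486/4781, -4633/4781, 547/683, -1502/4781; SSR = 22892/4781.

SSR = 4.79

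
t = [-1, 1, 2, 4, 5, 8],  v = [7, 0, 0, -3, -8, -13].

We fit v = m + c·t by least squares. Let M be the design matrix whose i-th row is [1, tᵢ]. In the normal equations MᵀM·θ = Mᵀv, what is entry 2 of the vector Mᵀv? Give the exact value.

-163

Entry 2 ↔ basis t, so (Mᵀv)_{2} = Σᵢ (t)·vᵢ = (-1)·(7) + (1)·(0) + (2)·(0) + (4)·(-3) + (5)·(-8) + (8)·(-13) = -163.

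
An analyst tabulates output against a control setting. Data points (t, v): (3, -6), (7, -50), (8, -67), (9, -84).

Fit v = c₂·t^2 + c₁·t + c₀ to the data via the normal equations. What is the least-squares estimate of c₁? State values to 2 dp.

c₁ = -1.39

XᵀX·[c₂, c₁, c₀]ᵀ = Xᵀv reads: 13139·c₂ + 1611·c₁ + 203·c₀ = -13596;  1611·c₂ + 203·c₁ + 27·c₀ = -1660;  203·c₂ + 27·c₁ + 4·c₀ = -207.
(Σt^2·t^2 = 13139, Σt^2·t = 1611, Σt^2 = 203, Σt·t = 203, Σt = 27, Σ1 = 4, Σt^2·v = -13596, Σt·v = -1660, Σv = -207.)
Inverting the 3×3 Gram matrix, [c₂, c₁, c₀]ᵀ = [-438/451, -629/451, 285/41]ᵀ.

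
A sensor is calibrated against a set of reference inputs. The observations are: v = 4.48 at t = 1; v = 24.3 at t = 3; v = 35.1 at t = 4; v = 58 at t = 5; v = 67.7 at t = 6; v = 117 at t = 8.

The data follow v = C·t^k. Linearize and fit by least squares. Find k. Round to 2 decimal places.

Taking logs, ln v = k·ln t + ln C, so regress ln v on ln t.
Sums: Σln t = 7.9655, Σ(ln t)² = 13.2535, Σln v = 21.2860, Σln t·ln v = 32.4279.
Normal system: [[13.2535, 7.9655]; [7.9655, 6]]·[k, ln C]ᵀ = [32.4279, 21.2860]ᵀ.
Solving (det = 16.0713): k = 1.55637, ln C = 1.48144.

k = 1.56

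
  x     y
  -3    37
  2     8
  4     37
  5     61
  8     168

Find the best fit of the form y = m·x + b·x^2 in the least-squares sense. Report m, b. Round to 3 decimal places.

m = -2.916, b = 3.000

MᵀM·[m, b]ᵀ = Mᵀy reads: 118·m + 682·b = 1702;  682·m + 5074·b = 13234.
det = 118·5074 − 682² = 133608.
m = (1702·5074 − 682·13234)/133608 = -16235/5567; b = (118·13234 − 682·1702)/133608 = 16702/5567.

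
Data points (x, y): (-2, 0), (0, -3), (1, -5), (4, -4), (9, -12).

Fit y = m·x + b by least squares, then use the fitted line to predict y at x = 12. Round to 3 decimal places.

Entries of MᵀM: Σx·x = 102, Σx = 12, Σ1 = 5.
For Mᵀy: Σx·y = -129, Σy = -24.
Normal equations: [[102, 12]; [12, 5]]·[m, b]ᵀ = [-129, -24]ᵀ.
Eliminating b: 5·(row 1) − 12·(row 2) gives 366·m = 5·(-129) − 12·(-24) = -357, so m = -119/122.
Then b = ((-24) − 12·(-119/122))/5 = -150/61.
At x = 12: ŷ = (-119/122)·(12) + (-150/61)·(1) = -864/61.

ŷ = -14.164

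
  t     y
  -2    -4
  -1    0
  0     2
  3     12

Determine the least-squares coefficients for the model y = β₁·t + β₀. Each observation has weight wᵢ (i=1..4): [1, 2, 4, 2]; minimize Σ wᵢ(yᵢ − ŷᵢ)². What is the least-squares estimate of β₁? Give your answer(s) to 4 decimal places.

β₁ = 3.1321

Entries of MᵀWM: Σwᵢ·t·t = 24, Σwᵢ·t = 2, Σwᵢ·1 = 9.
Moment sums: Σwᵢ·t·y = 80, Σwᵢ·y = 28.
Normal equations: [[24, 2]; [2, 9]]·[β₁, β₀]ᵀ = [80, 28]ᵀ.
det = 24·9 − 2² = 212.
β₁ = (80·9 − 2·28)/212 = 166/53; β₀ = (24·28 − 2·80)/212 = 128/53.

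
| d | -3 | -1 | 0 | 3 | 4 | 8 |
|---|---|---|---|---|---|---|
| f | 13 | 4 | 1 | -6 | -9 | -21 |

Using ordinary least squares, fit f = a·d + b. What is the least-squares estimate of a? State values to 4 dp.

a = -2.9429

Compute the Gram sums: Σd·d = 99, Σd = 11, Σ1 = 6.
And Σd·f = -265, Σf = -18.
Eliminating b: 6·(row 1) − 11·(row 2) gives 473·a = 6·(-265) − 11·(-18) = -1392, so a = -1392/473.
Then b = ((-18) − 11·(-1392/473))/6 = 103/43.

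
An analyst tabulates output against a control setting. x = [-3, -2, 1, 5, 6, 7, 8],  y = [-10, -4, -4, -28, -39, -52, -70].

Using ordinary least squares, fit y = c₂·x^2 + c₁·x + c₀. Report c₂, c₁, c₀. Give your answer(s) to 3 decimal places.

c₂ = -1.017, c₁ = -0.272, c₀ = -1.392

Normal-equation sums: Σx^2·x^2 = 8516, Σx^2·x = 1162, Σx^2 = 188, Σx·x = 188, Σx = 22, Σ1 = 7.
Moment sums: Σx^2·y = -9242, Σx·y = -1264, Σy = -207.
Row-reducing yields c₂ = -50951/50083, c₁ = -13647/50083, c₀ = -69737/50083.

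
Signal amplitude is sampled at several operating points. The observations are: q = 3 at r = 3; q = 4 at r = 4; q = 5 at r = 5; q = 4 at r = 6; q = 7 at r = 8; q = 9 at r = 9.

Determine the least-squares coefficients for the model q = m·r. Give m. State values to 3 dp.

AᵀA·[m]ᵀ = Aᵀq reads: 231·m = 211.
m = 211/231 = 0.91342.

m = 0.913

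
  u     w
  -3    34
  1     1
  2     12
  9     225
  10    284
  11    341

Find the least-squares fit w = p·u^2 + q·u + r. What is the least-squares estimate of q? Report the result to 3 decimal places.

Normal-equation sums: Σu^2·u^2 = 31300, Σu^2·u = 3042, Σu^2 = 316, Σu·u = 316, Σu = 30, Σ1 = 6.
Right-hand side: Σu^2·w = 88241, Σu·w = 8539, Σw = 897.
MᵀM·[p, q, r]ᵀ = Mᵀw becomes [[31300, 3042, 316]; [3042, 316, 30]; [316, 30, 6]]·[p, q, r]ᵀ = [88241, 8539, 897]ᵀ.
Solving the 3×3 system (Gaussian elimination) gives p = 1318329/443510, q = -779563/443510, r = 385283/221755.

q = -1.758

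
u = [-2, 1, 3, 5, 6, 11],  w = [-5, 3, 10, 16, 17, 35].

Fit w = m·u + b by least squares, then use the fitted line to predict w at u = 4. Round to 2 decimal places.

ŵ = 12.67

Entries of MᵀM: Σu·u = 196, Σu = 24, Σ1 = 6.
Right-hand side: Σu·w = 610, Σw = 76.
So MᵀM·[m, b]ᵀ = Mᵀw: [[196, 24]; [24, 6]]·[m, b]ᵀ = [610, 76]ᵀ.
det = 196·6 − 24² = 600.
m = (610·6 − 24·76)/600 = 153/50; b = (196·76 − 24·610)/600 = 32/75.
At u = 4: ŵ = (153/50)·(4) + (32/75)·(1) = 38/3.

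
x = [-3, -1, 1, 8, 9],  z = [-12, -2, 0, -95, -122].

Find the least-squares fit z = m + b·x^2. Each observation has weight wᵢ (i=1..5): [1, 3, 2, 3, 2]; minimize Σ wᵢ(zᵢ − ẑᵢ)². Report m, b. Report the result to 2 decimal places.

m = 0.56, b = -1.50

From the data, Σwᵢ·1 = 11, Σwᵢ·x^2 = 368, Σwᵢ·x^2·x^2 = 25496.
Right-hand side: Σwᵢ·z = -547, Σwᵢ·x^2·z = -38118.
So MᵀWM·[m, b]ᵀ = MᵀWz: [[11, 368]; [368, 25496]]·[m, b]ᵀ = [-547, -38118]ᵀ.
Eliminating b: 25496·(row 1) − 368·(row 2) gives 145032·m = 25496·(-547) − 368·(-38118) = 81112, so m = 10139/18129.
Then b = ((-38118) − 368·(10139/18129))/25496 = -109001/72516.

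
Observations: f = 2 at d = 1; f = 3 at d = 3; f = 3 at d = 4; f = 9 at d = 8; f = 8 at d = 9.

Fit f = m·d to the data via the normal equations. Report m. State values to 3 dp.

m = 0.977

From the data, Σd·d = 171.
And Σd·f = 167.
AᵀA·[m]ᵀ = Aᵀf becomes [[171]]·[m]ᵀ = [167]ᵀ.
m = 167/171 = 0.976608.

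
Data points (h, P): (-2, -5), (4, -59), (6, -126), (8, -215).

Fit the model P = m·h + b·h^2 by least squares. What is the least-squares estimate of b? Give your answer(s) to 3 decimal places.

b = -2.966

AᵀA·[m, b]ᵀ = AᵀP reads: 120·m + 784·b = -2702;  784·m + 5664·b = -19260.
det = 120·5664 − 784² = 65024.
m = ((-2702)·5664 − 784·(-19260))/65024 = -399/127; b = (120·(-19260) − 784·(-2702))/65024 = -3013/1016.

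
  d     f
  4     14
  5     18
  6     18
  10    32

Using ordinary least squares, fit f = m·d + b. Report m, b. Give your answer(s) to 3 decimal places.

m = 2.964, b = 1.976

Sums needed: Σd·d = 177, Σd = 25, Σ1 = 4.
Right-hand side: Σd·f = 574, Σf = 82.
Normal equations: [[177, 25]; [25, 4]]·[m, b]ᵀ = [574, 82]ᵀ.
Δ = 177·4 − 25² = 83.
m = (574·4 − 25·82)/83 = 246/83; b = (177·82 − 25·574)/83 = 164/83.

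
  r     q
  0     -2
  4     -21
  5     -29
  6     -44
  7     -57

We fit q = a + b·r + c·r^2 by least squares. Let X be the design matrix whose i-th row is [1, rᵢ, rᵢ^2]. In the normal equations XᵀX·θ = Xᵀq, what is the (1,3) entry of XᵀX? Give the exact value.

Row 1 ↔ basis 1, column 3 ↔ basis r^2, so (XᵀX)_{1,3} = Σᵢ r^2 = (1)·(0) + (1)·(16) + (1)·(25) + (1)·(36) + (1)·(49) = 126.

126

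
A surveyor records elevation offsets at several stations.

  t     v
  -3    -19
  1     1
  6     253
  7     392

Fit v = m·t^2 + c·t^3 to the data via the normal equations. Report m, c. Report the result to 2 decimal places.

Entries of AᵀA: Σt^2·t^2 = 3779, Σt^2·t^3 = 24341, Σt^3·t^3 = 165035.
For Aᵀv: Σt^2·v = 28146, Σt^3·v = 189618.
AᵀA·[m, c]ᵀ = Aᵀv becomes [[3779, 24341]; [24341, 165035]]·[m, c]ᵀ = [28146, 189618]ᵀ.
det = 3779·165035 − 24341² = 31182984.
m = (28146·165035 − 24341·189618)/31182984 = 352183/371226; c = (3779·189618 − 24341·28146)/31182984 = 374579/371226.

m = 0.95, c = 1.01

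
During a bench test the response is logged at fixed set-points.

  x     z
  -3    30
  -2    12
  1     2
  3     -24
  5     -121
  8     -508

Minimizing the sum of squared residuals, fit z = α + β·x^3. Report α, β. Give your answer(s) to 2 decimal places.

The normal equations are: 6·α + 630·β = -609;  630·α + 279292·β = -276773.
Determinant 6·279292 − 630² = 1278852.
α = ((-609)·279292 − 630·(-276773))/1278852 = 713027/213142; β = (6·(-276773) − 630·(-609))/1278852 = -106414/106571.

α = 3.35, β = -1.00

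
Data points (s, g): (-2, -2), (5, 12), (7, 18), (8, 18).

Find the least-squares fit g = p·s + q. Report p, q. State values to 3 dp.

MᵀM·[p, q]ᵀ = Mᵀg reads: 142·p + 18·q = 334;  18·p + 4·q = 46.
(Σs·s = 142, Σs = 18, Σ1 = 4, Σs·g = 334, Σg = 46.)
det = 142·4 − 18² = 244.
p = (334·4 − 18·46)/244 = 127/61; q = (142·46 − 18·334)/244 = 130/61.

p = 2.082, q = 2.131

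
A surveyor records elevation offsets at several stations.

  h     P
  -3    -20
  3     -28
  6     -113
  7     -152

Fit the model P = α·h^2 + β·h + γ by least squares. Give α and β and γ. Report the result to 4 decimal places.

The normal equations are: 3859·α + 559·β + 103·γ = -11948;  559·α + 103·β + 13·γ = -1766;  103·α + 13·β + 4·γ = -313.
(Σh^2·h^2 = 3859, Σh^2·h = 559, Σh^2 = 103, Σh·h = 103, Σh = 13, Σ1 = 4, Σh^2·P = -11948, Σh·P = -1766, ΣP = -313.)
Row-reducing yields α = -11384/3837, β = -5269/3837, γ = 3339/1279.

α = -2.9669, β = -1.3732, γ = 2.6106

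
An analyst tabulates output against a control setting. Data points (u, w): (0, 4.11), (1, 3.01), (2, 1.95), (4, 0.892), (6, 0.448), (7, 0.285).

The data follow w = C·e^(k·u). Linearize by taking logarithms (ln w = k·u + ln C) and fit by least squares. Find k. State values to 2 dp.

With ln wᵢ as the transformed response and uᵢ as the regressor:
AᵀA = [[106.0000, 20.0000]; [20.0000, 6]], rhs = [-11.6242, 1.0107]ᵀ  (here Σu = 20.0000, Σ(u)² = 106.0000, Σln w = 1.0107, Σu·ln w = -11.6242).
Δ = 106.0000·6 − (20.0000)² = 236.0000; k = (-11.6242·6 − 20.0000·1.0107)/236.0000 = -0.38118, ln C = (106.0000·1.0107 − 20.0000·-11.6242)/236.0000 = 1.43905.

k = -0.38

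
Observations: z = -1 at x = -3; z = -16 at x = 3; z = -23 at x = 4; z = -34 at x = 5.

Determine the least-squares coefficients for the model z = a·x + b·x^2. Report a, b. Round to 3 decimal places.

Entries of AᵀA: Σx·x = 59, Σx·x^2 = 189, Σx^2·x^2 = 1043.
Moment sums: Σx·z = -307, Σx^2·z = -1371.
Normal equations: [[59, 189]; [189, 1043]]·[a, b]ᵀ = [-307, -1371]ᵀ.
Eliminating b: 1043·(row 1) − 189·(row 2) gives 25816·a = 1043·(-307) − 189·(-1371) = -61082, so a = -4363/1844.
Then b = ((-1371) − 189·(-4363/1844))/1043 = -11433/12908.

a = -2.366, b = -0.886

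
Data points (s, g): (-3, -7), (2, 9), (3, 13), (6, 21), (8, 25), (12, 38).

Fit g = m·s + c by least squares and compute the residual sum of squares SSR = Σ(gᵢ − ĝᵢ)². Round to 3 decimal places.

Entries of AᵀA: Σs·s = 266, Σs = 28, Σ1 = 6.
Moment sums: Σs·g = 860, Σg = 99.
So AᵀA·[m, c]ᵀ = Aᵀg: [[266, 28]; [28, 6]]·[m, c]ᵀ = [860, 99]ᵀ.
det = 266·6 − 28² = 812.
m = (860·6 − 28·99)/812 = 597/203; c = (266·99 − 28·860)/812 = 161/58.
Residuals: -387/406, 139/406, 569/406, 235/406, -529/406, -27/406; SSR = 2041/406.

SSR = 5.027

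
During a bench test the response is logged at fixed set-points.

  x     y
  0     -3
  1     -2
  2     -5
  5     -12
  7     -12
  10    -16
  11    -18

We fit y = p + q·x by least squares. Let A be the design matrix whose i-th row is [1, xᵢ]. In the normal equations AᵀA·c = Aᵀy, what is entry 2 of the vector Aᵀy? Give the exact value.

-514

Entry 2 ↔ basis x, so (Aᵀy)_{2} = Σᵢ (x)·yᵢ = (0)·(-3) + (1)·(-2) + (2)·(-5) + (5)·(-12) + (7)·(-12) + (10)·(-16) + (11)·(-18) = -514.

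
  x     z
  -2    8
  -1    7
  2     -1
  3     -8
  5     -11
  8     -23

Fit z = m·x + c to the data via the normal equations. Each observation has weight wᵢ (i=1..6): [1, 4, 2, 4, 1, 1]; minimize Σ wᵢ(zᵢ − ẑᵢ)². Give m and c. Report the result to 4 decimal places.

m = -3.2538, c = 3.2952

Sums needed: Σwᵢ·x·x = 141, Σwᵢ·x = 23, Σwᵢ·1 = 13.
And Σwᵢ·x·z = -383, Σwᵢ·z = -32.
Normal equations: [[141, 23]; [23, 13]]·[m, c]ᵀ = [-383, -32]ᵀ.
det = 141·13 − 23² = 1304.
m = ((-383)·13 − 23·(-32))/1304 = -4243/1304; c = (141·(-32) − 23·(-383))/1304 = 4297/1304.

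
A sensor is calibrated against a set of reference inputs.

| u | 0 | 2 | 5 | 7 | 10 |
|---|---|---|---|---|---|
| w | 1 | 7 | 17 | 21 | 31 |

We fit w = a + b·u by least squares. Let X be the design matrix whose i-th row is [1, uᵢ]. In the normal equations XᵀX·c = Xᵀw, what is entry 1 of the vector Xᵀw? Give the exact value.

Entry 1 ↔ basis 1, so (Xᵀw)_{1} = Σᵢ wᵢ = (1)·(1) + (1)·(7) + (1)·(17) + (1)·(21) + (1)·(31) = 77.

77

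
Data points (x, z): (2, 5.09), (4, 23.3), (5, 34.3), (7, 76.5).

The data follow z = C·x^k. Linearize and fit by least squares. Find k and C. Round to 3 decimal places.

Taking logs, ln z = k·ln x + ln C, so regress ln z on ln x.
Over the data: Σln x = 5.6348, Σ(ln x)² = 8.7791, Σln z = 12.6482, Σln x·ln z = 19.6222.
Normal system: [[8.7791, 5.6348]; [5.6348, 4]]·[k, ln C]ᵀ = [19.6222, 12.6482]ᵀ.
Slope k = (n·Σln x·ln z − Σln x·Σln z)/(n·Σ(ln x)² − (Σln x)²) = (4·19.6222 − 5.6348·12.6482)/3.3656 = 2.14493; ln C = (Σln z − k·Σln x)/n = 0.14049, so C = exp(0.14049) = 1.15083.

k = 2.145, C = 1.151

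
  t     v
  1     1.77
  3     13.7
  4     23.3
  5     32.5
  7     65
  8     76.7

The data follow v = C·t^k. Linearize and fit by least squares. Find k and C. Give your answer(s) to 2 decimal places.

With ln vᵢ as the transformed response and ln tᵢ as the regressor:
Over the data: Σln t = 8.1197, Σ(ln t)² = 13.8297, Σln v = 18.3324, Σln t·ln v = 29.9906.
Normal system: [[13.8297, 8.1197]; [8.1197, 6]]·[k, ln C]ᵀ = [29.9906, 18.3324]ᵀ.
Δ = 13.8297·6 − (8.1197)² = 17.0487; k = (29.9906·6 − 8.1197·18.3324)/17.0487 = 1.82362, ln C = (13.8297·18.3324 − 8.1197·29.9906)/17.0487 = 0.58752, so C = exp(0.58752) = 1.79953.

k = 1.82, C = 1.80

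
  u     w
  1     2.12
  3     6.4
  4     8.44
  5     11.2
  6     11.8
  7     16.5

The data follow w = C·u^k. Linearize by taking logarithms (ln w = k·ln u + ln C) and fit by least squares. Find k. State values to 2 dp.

k = 1.02

Taking logs, ln w = k·ln u + ln C, so regress ln w on ln u.
AᵀA = [[12.7160, 7.8320]; [7.8320, 6]], rhs = [18.7619, 12.4281]ᵀ  (here Σln u = 7.8320, Σ(ln u)² = 12.7160, Σln w = 12.4281, Σln u·ln w = 18.7619).
Solving (det = 14.9557): k = 1.01864, ln C = 0.74167.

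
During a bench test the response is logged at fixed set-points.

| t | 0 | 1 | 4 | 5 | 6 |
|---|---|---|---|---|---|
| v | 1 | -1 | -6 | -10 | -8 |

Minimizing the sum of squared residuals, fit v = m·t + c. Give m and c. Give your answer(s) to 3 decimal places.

m = -1.724, c = 0.716

XᵀX·[m, c]ᵀ = Xᵀv reads: 78·m + 16·c = -123;  16·m + 5·c = -24.
(Σt·t = 78, Σt = 16, Σ1 = 5, Σt·v = -123, Σv = -24.)
det = 78·5 − 16² = 134.
m = ((-123)·5 − 16·(-24))/134 = -231/134; c = (78·(-24) − 16·(-123))/134 = 48/67.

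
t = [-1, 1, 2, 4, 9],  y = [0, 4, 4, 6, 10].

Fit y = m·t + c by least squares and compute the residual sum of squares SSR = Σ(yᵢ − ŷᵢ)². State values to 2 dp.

SSR = 2.52

Normal-equation sums: Σt·t = 103, Σt = 15, Σ1 = 5.
And Σt·y = 126, Σy = 24.
XᵀX·[m, c]ᵀ = Xᵀy becomes [[103, 15]; [15, 5]]·[m, c]ᵀ = [126, 24]ᵀ.
Eliminating c: 5·(row 1) − 15·(row 2) gives 290·m = 5·126 − 15·24 = 270, so m = 27/29.
Then c = (24 − 15·(27/29))/5 = 291/145.
Residuals: -156/145, 154/145, 19/145, 39/145, -56/145; SSR = 366/145.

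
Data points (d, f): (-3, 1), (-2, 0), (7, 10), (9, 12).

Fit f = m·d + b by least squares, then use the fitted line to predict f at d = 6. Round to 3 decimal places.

f̂ = 8.971

The normal system AᵀA·[m, b]ᵀ = Aᵀf is [[143, 11]; [11, 4]]·[m, b]ᵀ = [175, 23]ᵀ.
Determinant 143·4 − 11² = 451.
m = (175·4 − 11·23)/451 = 447/451; b = (143·23 − 11·175)/451 = 124/41.
At d = 6: f̂ = (447/451)·(6) + (124/41)·(1) = 4046/451.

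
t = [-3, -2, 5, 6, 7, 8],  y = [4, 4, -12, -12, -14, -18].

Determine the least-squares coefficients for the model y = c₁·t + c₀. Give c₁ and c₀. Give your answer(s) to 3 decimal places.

c₁ = -1.991, c₀ = -1.031

The normal equations are: 187·c₁ + 21·c₀ = -394;  21·c₁ + 6·c₀ = -48.
Eliminating c₀: 6·(row 1) − 21·(row 2) gives 681·c₁ = 6·(-394) − 21·(-48) = -1356, so c₁ = -452/227.
Then c₀ = ((-48) − 21·(-452/227))/6 = -234/227.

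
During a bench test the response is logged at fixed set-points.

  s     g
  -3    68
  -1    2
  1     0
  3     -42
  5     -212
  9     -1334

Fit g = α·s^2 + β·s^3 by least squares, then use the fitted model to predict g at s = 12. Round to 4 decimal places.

ĝ = -3233.7517

Compute the Gram sums: Σs^2·s^2 = 7350, Σs^2·s^3 = 62174, Σs^3·s^3 = 548526.
And Σs^2·g = -113118, Σs^3·g = -1001958.
Normal equations: [[7350, 62174]; [62174, 548526]]·[α, β]ᵀ = [-113118, -1001958]ᵀ.
Δ = 7350·548526 − 62174² = 166059824.
α = ((-113118)·548526 − 62174·(-1001958))/166059824 = 15473289/10378739; β = (7350·(-1001958) − 62174·(-113118))/166059824 = -2958864/1482677.
At s = 12: ĝ = (15473289/10378739)·(144) + (-2958864/1482677)·(1728) = -33562265328/10378739.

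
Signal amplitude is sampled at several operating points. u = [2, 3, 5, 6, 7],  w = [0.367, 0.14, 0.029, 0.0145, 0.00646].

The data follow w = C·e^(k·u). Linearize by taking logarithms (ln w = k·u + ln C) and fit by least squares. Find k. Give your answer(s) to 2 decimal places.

k = -0.80

Linearized form: ln w = k·u + ln C. From the 5 transformed points,
Σu = 23.0000, Σ(u)² = 123.0000, Σln w = -15.7847, Σu·ln w = -86.3019.
Normal system: [[123.0000, 23.0000]; [23.0000, 5]]·[k, ln C]ᵀ = [-86.3019, -15.7847]ᵀ.
Solving (det = 86.0000): k = -0.79607, ln C = 0.50496.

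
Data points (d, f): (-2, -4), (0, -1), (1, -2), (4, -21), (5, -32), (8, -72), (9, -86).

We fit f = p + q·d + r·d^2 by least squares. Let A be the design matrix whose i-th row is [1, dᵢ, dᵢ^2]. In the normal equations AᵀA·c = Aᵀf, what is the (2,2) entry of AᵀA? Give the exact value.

Row 2 ↔ basis d, column 2 ↔ basis d, so (AᵀA)_{2,2} = Σᵢ (d)·(d) = (-2)·(-2) + (0)·(0) + (1)·(1) + (4)·(4) + (5)·(5) + (8)·(8) + (9)·(9) = 191.

191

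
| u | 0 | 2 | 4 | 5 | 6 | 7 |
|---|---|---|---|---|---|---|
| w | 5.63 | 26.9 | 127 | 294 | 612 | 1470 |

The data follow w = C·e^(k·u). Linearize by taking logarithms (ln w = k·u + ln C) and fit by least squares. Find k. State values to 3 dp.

k = 0.791

Linearized form: ln w = k·u + ln C. From the 6 transformed points,
XᵀX = [[130.0000, 24.0000]; [24.0000, 6]], rhs = [143.9304, 29.2578]ᵀ  (here Σu = 24.0000, Σ(u)² = 130.0000, Σln w = 29.2578, Σu·ln w = 143.9304).
Solving (det = 204.0000): k = 0.79116, ln C = 1.71166.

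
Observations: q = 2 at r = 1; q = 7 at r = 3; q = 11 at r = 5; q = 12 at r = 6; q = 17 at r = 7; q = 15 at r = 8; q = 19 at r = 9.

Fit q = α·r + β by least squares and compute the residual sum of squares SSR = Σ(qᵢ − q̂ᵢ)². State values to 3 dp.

Entries of XᵀX: Σr·r = 265, Σr = 39, Σ1 = 7.
Moment sums: Σr·q = 560, Σq = 83.
Normal equations: [[265, 39]; [39, 7]]·[α, β]ᵀ = [560, 83]ᵀ.
det = 265·7 − 39² = 334.
α = (560·7 − 39·83)/334 = 683/334; β = (265·83 − 39·560)/334 = 155/334.
Residuals: -85/167, 67/167, 52/167, -245/334, 371/167, -609/334, 22/167; SSR = 3117/334.

SSR = 9.332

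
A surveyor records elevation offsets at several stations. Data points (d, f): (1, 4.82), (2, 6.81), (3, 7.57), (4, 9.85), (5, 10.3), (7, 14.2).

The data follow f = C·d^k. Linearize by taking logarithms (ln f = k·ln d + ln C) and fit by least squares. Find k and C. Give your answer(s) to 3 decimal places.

Let Y = ln f. Fitting Y = k·ln d + ln C by least squares:
Σln d = 6.7334, Σ(ln d)² = 9.9861, Σln f = 12.7882, Σln d·ln f = 15.6411.
Equations: 9.9861·k + 6.7334·ln C = 15.6411;  6.7334·k + 6·ln C = 12.7882.
Solving (det = 14.5777): k = 0.53082, ln C = 1.53567, so C = exp(1.53567) = 4.64443.

k = 0.531, C = 4.644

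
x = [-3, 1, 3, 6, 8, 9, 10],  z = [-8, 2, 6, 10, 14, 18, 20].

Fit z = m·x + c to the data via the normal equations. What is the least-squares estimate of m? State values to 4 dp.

m = 2.0530

The normal equations are: 300·m + 34·c = 578;  34·m + 7·c = 62.
(Σx·x = 300, Σx = 34, Σ1 = 7, Σx·z = 578, Σz = 62.)
det = 300·7 − 34² = 944.
m = (578·7 − 34·62)/944 = 969/472; c = (300·62 − 34·578)/944 = -263/236.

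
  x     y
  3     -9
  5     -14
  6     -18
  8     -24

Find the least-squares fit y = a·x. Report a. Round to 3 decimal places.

Sums needed: Σx·x = 134.
For Mᵀy: Σx·y = -397.
MᵀM·[a]ᵀ = Mᵀy becomes [[134]]·[a]ᵀ = [-397]ᵀ.
a = (-397)/134 = -2.96269.

a = -2.963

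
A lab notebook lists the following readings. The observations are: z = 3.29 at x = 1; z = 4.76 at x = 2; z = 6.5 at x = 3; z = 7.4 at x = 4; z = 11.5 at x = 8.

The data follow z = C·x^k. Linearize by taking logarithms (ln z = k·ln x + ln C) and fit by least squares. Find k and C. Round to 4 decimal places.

k = 0.6060, C = 3.2417

Linearized form: ln z = k·ln x + ln C. From the 5 transformed points,
Σln x = 5.2575, Σ(ln x)² = 7.9333, Σln z = 9.0668, Σln x·ln z = 10.9912.
Normal system: [[7.9333, 5.2575]; [5.2575, 5]]·[k, ln C]ᵀ = [10.9912, 9.0668]ᵀ.
Slope k = (n·Σln x·ln z − Σln x·Σln z)/(n·Σ(ln x)² − (Σln x)²) = (5·10.9912 − 5.2575·9.0668)/12.0252 = 0.60603; ln C = (Σln z − k·Σln x)/n = 1.17611, so C = exp(1.17611) = 3.24174.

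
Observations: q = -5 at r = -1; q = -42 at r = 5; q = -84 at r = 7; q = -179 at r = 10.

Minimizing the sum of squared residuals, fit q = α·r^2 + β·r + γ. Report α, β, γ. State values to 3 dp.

α = -1.946, β = 1.723, γ = -1.395

Setting ∂/∂α … = 0 gives: 13027·α + 1467·β + 175·γ = -23071;  1467·α + 175·β + 21·γ = -2583;  175·α + 21·β + 4·γ = -310.
Inverting the 3×3 Gram matrix, [α, β, γ]ᵀ = [-20405/10484, 18063/10484, -7311/5242]ᵀ.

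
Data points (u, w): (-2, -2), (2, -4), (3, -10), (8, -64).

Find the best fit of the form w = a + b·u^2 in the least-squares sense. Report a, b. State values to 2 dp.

a = 0.42, b = -1.01

Compute the Gram sums: Σ1 = 4, Σu^2 = 81, Σu^2·u^2 = 4209.
And Σw = -80, Σu^2·w = -4210.
So XᵀX·[a, b]ᵀ = Xᵀw: [[4, 81]; [81, 4209]]·[a, b]ᵀ = [-80, -4210]ᵀ.
det = 4·4209 − 81² = 10275.
a = ((-80)·4209 − 81·(-4210))/10275 = 286/685; b = (4·(-4210) − 81·(-80))/10275 = -2072/2055.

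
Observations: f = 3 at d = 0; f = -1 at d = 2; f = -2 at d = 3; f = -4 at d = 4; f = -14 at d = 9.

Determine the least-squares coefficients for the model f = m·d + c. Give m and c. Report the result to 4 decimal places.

m = -1.8850, c = 3.1858

Normal-equation sums: Σd·d = 110, Σd = 18, Σ1 = 5.
And Σd·f = -150, Σf = -18.
Normal equations: [[110, 18]; [18, 5]]·[m, c]ᵀ = [-150, -18]ᵀ.
Eliminating c: 5·(row 1) − 18·(row 2) gives 226·m = 5·(-150) − 18·(-18) = -426, so m = -213/113.
Then c = ((-18) − 18·(-213/113))/5 = 360/113.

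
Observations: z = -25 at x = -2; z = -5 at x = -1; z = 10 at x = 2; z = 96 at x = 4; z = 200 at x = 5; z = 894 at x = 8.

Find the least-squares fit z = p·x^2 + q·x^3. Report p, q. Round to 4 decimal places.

p = -1.9674, q = 1.9922

The normal system MᵀM·[p, q]ᵀ = Mᵀz is [[5010, 36916]; [36916, 281994]]·[p, q]ᵀ = [63687, 489157]ᵀ.
det = 5010·281994 − 36916² = 49998884.
p = (63687·281994 − 36916·489157)/49998884 = -49183967/24999442; q = (5010·489157 − 36916·63687)/49998884 = 49803639/24999442.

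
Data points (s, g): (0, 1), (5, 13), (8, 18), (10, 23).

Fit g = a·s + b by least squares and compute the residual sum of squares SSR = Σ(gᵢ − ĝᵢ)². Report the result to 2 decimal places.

SSR = 1.24

Normal-equation sums: Σs·s = 189, Σs = 23, Σ1 = 4.
For Xᵀg: Σs·g = 439, Σg = 55.
XᵀX·[a, b]ᵀ = Xᵀg becomes [[189, 23]; [23, 4]]·[a, b]ᵀ = [439, 55]ᵀ.
det = 189·4 − 23² = 227.
a = (439·4 − 23·55)/227 = 491/227; b = (189·55 − 23·439)/227 = 298/227.
Residuals: -71/227, 198/227, -140/227, 13/227; SSR = 282/227.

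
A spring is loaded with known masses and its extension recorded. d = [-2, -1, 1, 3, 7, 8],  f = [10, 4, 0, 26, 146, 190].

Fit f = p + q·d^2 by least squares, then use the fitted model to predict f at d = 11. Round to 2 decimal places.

f̂ = 361.01

Forming XᵀX = [[6, 128]; [128, 6596]] and Xᵀf = [376, 19592]ᵀ gives XᵀX·[p, q]ᵀ = Xᵀf.
det = 6·6596 − 128² = 23192.
p = (376·6596 − 128·19592)/23192 = -3460/2899; q = (6·19592 − 128·376)/23192 = 8678/2899.
At d = 11: f̂ = (-3460/2899)·(1) + (8678/2899)·(121) = 80506/223.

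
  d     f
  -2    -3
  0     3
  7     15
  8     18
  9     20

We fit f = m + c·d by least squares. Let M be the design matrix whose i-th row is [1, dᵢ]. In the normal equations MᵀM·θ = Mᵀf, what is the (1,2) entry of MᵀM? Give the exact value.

Row 1 ↔ basis 1, column 2 ↔ basis d, so (MᵀM)_{1,2} = Σᵢ d = (1)·(-2) + (1)·(0) + (1)·(7) + (1)·(8) + (1)·(9) = 22.

22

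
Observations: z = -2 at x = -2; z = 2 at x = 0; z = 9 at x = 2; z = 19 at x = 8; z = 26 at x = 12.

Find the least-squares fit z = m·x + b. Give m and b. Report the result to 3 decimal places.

MᵀM·[m, b]ᵀ = Mᵀz reads: 216·m + 20·b = 486;  20·m + 5·b = 54.
(Σx·x = 216, Σx = 20, Σ1 = 5, Σx·z = 486, Σz = 54.)
Eliminating b: 5·(row 1) − 20·(row 2) gives 680·m = 5·486 − 20·54 = 1350, so m = 135/68.
Then b = (54 − 20·(135/68))/5 = 243/85.

m = 1.985, b = 2.859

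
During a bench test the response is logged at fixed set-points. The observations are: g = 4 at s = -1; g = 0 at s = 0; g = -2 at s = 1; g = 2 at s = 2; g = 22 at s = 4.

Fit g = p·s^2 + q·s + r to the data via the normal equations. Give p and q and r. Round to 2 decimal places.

The normal system MᵀM·[p, q, r]ᵀ = Mᵀg is [[274, 72, 22]; [72, 22, 6]; [22, 6, 5]]·[p, q, r]ᵀ = [362, 86, 26]ᵀ.
Inverting the 3×3 Gram matrix, [p, q, r]ᵀ = [1457/679, -1975/679, -510/679]ᵀ.

p = 2.15, q = -2.91, r = -0.75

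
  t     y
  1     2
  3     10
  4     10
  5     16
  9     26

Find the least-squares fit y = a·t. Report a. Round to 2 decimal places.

a = 2.92

The normal system XᵀX·[a]ᵀ = Xᵀy is [[132]]·[a]ᵀ = [386]ᵀ.
Hence a = 386 / 132 ≈ 2.92424.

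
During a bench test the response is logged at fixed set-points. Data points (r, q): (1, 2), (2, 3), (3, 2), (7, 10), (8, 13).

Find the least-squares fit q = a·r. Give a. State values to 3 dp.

With design matrix A, AᵀA = [[127]] and Aᵀq = [188]ᵀ.
a = 188/127 = 1.48031.

a = 1.480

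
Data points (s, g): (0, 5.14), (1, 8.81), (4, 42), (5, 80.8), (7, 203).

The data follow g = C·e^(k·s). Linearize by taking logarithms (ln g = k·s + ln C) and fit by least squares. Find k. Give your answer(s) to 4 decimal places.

With ln gᵢ as the transformed response and sᵢ as the regressor:
Σs = 17.0000, Σ(s)² = 91.0000, Σln g = 17.2558, Σs·ln g = 76.2789.
Equations: 91.0000·k + 17.0000·ln C = 76.2789;  17.0000·k + 5·ln C = 17.2558.
Δ = 91.0000·5 − (17.0000)² = 166.0000; k = (76.2789·5 − 17.0000·17.2558)/166.0000 = 0.53040, ln C = (91.0000·17.2558 − 17.0000·76.2789)/166.0000 = 1.64781.

k = 0.5304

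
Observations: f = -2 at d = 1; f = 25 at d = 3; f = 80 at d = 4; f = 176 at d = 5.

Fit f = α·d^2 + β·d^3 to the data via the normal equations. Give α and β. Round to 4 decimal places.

With design matrix A, AᵀA = [[963, 4393]; [4393, 20451]] and Aᵀf = [5903, 27793]ᵀ.
det = 963·20451 − 4393² = 395864.
α = (5903·20451 − 4393·27793)/395864 = -343099/98966; β = (963·27793 − 4393·5903)/395864 = 208195/98966.

α = -3.4668, β = 2.1037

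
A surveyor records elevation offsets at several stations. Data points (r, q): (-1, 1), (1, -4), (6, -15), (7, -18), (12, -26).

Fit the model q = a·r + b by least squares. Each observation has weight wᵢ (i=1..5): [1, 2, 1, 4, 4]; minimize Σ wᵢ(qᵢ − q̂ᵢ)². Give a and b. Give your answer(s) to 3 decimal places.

Compute the Gram sums: Σwᵢ·r·r = 811, Σwᵢ·r = 83, Σwᵢ·1 = 12.
Moment sums: Σwᵢ·r·q = -1851, Σwᵢ·q = -198.
Normal equations: [[811, 83]; [83, 12]]·[a, b]ᵀ = [-1851, -198]ᵀ.
Determinant 811·12 − 83² = 2843.
a = ((-1851)·12 − 83·(-198))/2843 = -5778/2843; b = (811·(-198) − 83·(-1851))/2843 = -6945/2843.

a = -2.032, b = -2.443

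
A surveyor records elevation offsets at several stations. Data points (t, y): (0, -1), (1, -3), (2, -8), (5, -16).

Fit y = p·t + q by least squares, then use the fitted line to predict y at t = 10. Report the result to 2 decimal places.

ŷ = -31.57

From the data, Σt·t = 30, Σt = 8, Σ1 = 4.
And Σt·y = -99, Σy = -28.
MᵀM·[p, q]ᵀ = Mᵀy becomes [[30, 8]; [8, 4]]·[p, q]ᵀ = [-99, -28]ᵀ.
Eliminating q: 4·(row 1) − 8·(row 2) gives 56·p = 4·(-99) − 8·(-28) = -172, so p = -43/14.
Then q = ((-28) − 8·(-43/14))/4 = -6/7.
At t = 10: ŷ = (-43/14)·(10) + (-6/7)·(1) = -221/7.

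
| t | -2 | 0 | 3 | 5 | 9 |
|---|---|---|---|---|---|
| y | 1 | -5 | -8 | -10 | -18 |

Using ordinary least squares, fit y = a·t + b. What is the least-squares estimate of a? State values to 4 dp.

a = -1.5946

Sums needed: Σt·t = 119, Σt = 15, Σ1 = 5.
Moment sums: Σt·y = -238, Σy = -40.
So AᵀA·[a, b]ᵀ = Aᵀy: [[119, 15]; [15, 5]]·[a, b]ᵀ = [-238, -40]ᵀ.
det = 119·5 − 15² = 370.
a = ((-238)·5 − 15·(-40))/370 = -59/37; b = (119·(-40) − 15·(-238))/370 = -119/37.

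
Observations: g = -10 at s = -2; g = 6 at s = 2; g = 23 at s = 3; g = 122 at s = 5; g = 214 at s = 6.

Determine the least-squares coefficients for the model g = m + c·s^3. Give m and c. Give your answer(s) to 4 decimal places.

The normal system XᵀX·[m, c]ᵀ = Xᵀg is [[5, 368]; [368, 63138]]·[m, c]ᵀ = [355, 62223]ᵀ.
Eliminating c: 63138·(row 1) − 368·(row 2) gives 180266·m = 63138·355 − 368·62223 = -484074, so m = -242037/90133.
Then c = (62223 − 368·(-242037/90133))/63138 = 180475/180266.

m = -2.6853, c = 1.0012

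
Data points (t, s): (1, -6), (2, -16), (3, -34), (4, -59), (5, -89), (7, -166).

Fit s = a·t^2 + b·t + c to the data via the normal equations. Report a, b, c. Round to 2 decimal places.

a = -3.04, b = -2.56, c = 0.33

Sums needed: Σt^2·t^2 = 3380, Σt^2·t = 568, Σt^2 = 104, Σt·t = 104, Σt = 22, Σ1 = 6.
Moment sums: Σt^2·s = -11679, Σt·s = -1983, Σs = -370.
So AᵀA·[a, b, c]ᵀ = Aᵀs: [[3380, 568, 104]; [568, 104, 22]; [104, 22, 6]]·[a, b, c]ᵀ = [-11679, -1983, -370]ᵀ.
Solving the 3×3 system (Gaussian elimination) gives a = -85/28, b = -179/70, c = 23/70.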